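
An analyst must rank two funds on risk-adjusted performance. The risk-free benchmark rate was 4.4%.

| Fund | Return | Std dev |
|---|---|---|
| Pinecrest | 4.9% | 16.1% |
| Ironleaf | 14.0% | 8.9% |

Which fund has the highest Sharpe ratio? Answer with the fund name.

Pinecrest: Sharpe ratio = (4.9% − 4.4%) / 16.1% = 0.031
Ironleaf: Sharpe ratio = (14.0% − 4.4%) / 8.9% = 1.079
Highest: Ironleaf (1.079).

Ironleaf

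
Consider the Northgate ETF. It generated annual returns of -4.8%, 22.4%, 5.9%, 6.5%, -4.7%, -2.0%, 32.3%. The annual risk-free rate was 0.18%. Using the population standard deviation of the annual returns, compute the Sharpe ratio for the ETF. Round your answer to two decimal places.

0.59

μ = (-4.8 + 22.4 + 5.9 + 6.5 − 4.7 − 2 + 32.3) / 7 = 55.60 / 7 = 7.9429%
Population σ = √[Σ(r − μ)² / 7] = √[1229.6171 / 7] = √175.6596 = 13.2537%
Sharpe = (μ − rf) / σ = (7.9429 − 0.18) / 13.2537 = 7.7629 / 13.2537 = 0.5857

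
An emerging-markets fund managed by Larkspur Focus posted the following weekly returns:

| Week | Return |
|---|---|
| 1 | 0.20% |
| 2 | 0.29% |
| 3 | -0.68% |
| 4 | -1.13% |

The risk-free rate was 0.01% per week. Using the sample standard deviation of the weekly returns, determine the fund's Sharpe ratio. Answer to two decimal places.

r̄ = (0.2 + 0.29 − 0.68 − 1.13) / 4 = -0.3300%
Sample std dev = √[1.4278 / 3] = 0.6899%
Sharpe = (r̄ − rf) / σ = (-0.3300 − 0.01) / 0.6899 = -0.3400 / 0.6899 = -0.4928

-0.49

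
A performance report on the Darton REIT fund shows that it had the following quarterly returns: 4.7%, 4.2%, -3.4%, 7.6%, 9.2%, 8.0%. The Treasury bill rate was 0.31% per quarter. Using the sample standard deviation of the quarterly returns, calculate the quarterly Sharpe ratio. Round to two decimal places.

1.04

r̄ = (4.7 + 4.2 − 3.4 + 7.6 + 9.2 + 8) / 6 = 5.0500%
Sample σ = √[Σ(r − r̄)² / 5] = √[104.6750 / 5] = √20.9350 = 4.5755%
Sharpe = (r̄ − rf) / σ = (5.0500 − 0.31) / 4.5755 = 4.7400 / 4.5755 = 1.0360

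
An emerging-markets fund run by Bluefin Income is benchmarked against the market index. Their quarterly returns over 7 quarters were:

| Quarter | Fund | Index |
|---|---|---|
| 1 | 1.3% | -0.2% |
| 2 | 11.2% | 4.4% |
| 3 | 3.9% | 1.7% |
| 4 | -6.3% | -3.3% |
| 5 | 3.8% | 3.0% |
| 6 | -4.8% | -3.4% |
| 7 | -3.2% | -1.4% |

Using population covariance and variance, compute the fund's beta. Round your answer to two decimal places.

r̄p = 0.8429%,  r̄m = 0.1143%
Cov = Σ(rp − r̄p)(rm − r̄m) / 7 = 15.4237
Var(rm) = Σ(rm − r̄m)² / 7 = 7.9441
β = Cov / Var = 15.4237 / 7.9441 = 1.9415

1.94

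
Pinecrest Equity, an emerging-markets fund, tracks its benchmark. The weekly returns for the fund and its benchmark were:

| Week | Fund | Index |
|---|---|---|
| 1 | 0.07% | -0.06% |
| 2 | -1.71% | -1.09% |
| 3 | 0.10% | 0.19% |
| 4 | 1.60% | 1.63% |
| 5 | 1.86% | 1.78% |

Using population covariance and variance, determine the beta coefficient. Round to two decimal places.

1.17

r̄p = 0.3840%,  r̄m = 0.4900%
Cov = Σ(rp − r̄p)(rm − r̄m) / 5 = 1.3713
Var(rm) = Σ(rm − r̄m)² / 5 = 1.1705
β = Cov / Var = 1.3713 / 1.1705 = 1.1716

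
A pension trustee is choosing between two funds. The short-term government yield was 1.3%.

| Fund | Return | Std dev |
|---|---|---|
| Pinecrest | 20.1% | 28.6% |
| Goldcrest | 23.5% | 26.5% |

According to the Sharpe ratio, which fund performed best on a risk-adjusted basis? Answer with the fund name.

Pinecrest: Sharpe ratio = (20.1% − 1.3%) / 28.6% = 0.657
Goldcrest: Sharpe ratio = (23.5% − 1.3%) / 26.5% = 0.838
Highest: Goldcrest (0.838).

Goldcrest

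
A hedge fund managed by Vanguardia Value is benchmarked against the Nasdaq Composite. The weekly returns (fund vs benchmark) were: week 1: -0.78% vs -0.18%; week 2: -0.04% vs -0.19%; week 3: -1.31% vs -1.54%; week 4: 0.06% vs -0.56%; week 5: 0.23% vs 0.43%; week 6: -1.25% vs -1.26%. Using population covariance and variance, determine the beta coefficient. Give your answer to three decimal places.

0.777

r̄p = -0.5150%,  r̄m = -0.5500%
Cov = Σ(rp − r̄p)(rm − r̄m) / 6 = 0.3510
Var(rm) = Σ(rm − r̄m)² / 6 = 0.4519
β = Cov / Var = 0.3510 / 0.4519 = 0.7767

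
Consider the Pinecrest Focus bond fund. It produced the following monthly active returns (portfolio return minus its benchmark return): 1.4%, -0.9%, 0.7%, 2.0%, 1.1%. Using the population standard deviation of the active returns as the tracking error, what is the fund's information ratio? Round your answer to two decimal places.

r̄ = (1.4 − 0.9 + 0.7 + 2 + 1.1) / 5 = 4.30 / 5 = 0.8600%
Σ(r − r̄)² = (1.4 − 0.8600)² + (-0.9 − 0.8600)² + (0.7 − 0.8600)² + … = 4.7720
population σ = √(4.7720 / 5) = √0.9544 = 0.9769%
IR = r̄ / tracking error = 0.8600 / 0.9769 = 0.8803

0.88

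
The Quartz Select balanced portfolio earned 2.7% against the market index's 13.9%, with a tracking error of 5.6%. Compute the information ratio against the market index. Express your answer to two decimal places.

IR = (Rp − Rb) / TE = (2.7% − 13.9%) / 5.6% = -11.20% / 5.6% = -2.0000

-2.00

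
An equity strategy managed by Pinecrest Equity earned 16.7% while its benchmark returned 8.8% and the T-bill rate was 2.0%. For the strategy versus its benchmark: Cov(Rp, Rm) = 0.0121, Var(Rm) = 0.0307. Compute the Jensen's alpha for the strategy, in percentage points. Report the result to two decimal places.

β = Cov / Var = 0.0121 / 0.0307 = 0.3941
E[R] = Rf + β(Rm − Rf) = 2.0% + 0.3941 × (8.8% − 2.0%) = 4.6799%
α = Rp − E[R] = 16.7% − 4.6799% = 12.0201

12.02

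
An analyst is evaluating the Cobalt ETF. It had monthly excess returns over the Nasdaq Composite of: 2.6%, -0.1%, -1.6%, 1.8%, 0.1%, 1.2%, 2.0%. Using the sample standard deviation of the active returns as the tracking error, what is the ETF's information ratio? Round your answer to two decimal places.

r̄ = (2.6 − 0.1 − 1.6 + 1.8 + 0.1 + 1.2 + 2) / 7 = 6.00 / 7 = 0.8571%
Sample std dev = √[12.8771 / 6] = 1.4650%
IR = r̄ / tracking error = 0.8571 / 1.4650 = 0.5851

0.59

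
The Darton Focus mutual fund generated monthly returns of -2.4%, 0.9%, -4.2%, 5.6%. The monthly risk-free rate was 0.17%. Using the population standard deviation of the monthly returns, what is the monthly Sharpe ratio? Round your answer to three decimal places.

-0.052

r̄ = (-2.4 + 0.9 − 4.2 + 5.6) / 4 = -0.0250%
Σ(r − r̄)² = (-2.4 − (-0.0250))² + (0.9 − (-0.0250))² + … = 55.5675
σ = √[55.5675 / 4] = 3.7272%
Sharpe = (r̄ − rf) / σ = (-0.0250 − 0.17) / 3.7272 = -0.1950 / 3.7272 = -0.0523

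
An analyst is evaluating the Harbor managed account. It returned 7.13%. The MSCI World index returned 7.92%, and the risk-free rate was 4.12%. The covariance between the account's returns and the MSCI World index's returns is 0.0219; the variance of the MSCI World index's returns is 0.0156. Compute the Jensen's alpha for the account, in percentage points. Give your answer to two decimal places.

β = Cov / Var = 0.0219 / 0.0156 = 1.4038
E[R] = Rf + β(Rm − Rf) = 4.12% + 1.4038 × (7.92% − 4.12%) = 9.4544%
α = Rp − E[R] = 7.13% − 9.4544% = -2.3244

-2.32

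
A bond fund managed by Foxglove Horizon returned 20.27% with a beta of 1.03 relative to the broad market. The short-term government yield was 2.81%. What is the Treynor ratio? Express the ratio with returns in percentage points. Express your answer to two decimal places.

16.95

Treynor = (Rp − Rf) / β = (20.27% − 2.81%) / 1.03 = 17.46 / 1.03 = 16.9515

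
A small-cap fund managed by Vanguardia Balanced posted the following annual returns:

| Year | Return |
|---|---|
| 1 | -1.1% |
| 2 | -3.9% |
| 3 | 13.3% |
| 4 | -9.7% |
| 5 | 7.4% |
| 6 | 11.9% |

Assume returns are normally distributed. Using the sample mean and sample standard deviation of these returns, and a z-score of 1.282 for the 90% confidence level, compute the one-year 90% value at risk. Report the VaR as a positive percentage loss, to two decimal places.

r̄ = (-1.1 − 3.9 + 13.3 − 9.7 + 7.4 + 11.9) / 6 = 2.9833%
Σ(r − r̄)² = (-1.1 − 2.9833)² + (-3.9 − 2.9833)² + … = 430.3683
sample σ = √(430.3683 / 5) = √86.0737 = 9.2776%
VaR = −(r̄ − z·σ) = −(2.9833 − 1.282 × 9.2776) = −(-8.9106) = 8.9106%

8.91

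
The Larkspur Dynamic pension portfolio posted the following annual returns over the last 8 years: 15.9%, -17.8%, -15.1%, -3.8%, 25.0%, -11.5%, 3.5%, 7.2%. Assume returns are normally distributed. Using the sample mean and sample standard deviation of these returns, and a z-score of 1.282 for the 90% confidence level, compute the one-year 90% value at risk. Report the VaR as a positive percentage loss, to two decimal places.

19.15

r̄ = (15.9 − 17.8 − 15.1 − 3.8 + 25 − 11.5 + 3.5 + 7.2) / 8 = 0.4250%
Sample σ = √[Σ(r − r̄)² / 7] = √[1631.9950 / 7] = √233.1421 = 15.2690%
VaR = −(r̄ − z·σ) = −(0.4250 − 1.282 × 15.2690) = −(-19.1499) = 19.1499%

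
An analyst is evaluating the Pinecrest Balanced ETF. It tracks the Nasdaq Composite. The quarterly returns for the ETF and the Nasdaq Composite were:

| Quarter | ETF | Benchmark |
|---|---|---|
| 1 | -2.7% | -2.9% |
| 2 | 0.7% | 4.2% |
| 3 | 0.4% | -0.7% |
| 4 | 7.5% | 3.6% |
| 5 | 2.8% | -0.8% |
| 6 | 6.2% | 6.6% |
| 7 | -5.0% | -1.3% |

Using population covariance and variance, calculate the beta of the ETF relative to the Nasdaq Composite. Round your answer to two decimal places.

r̄p = 1.4143%,  r̄m = 1.2429%
Cov = Σ(rp − r̄p)(rm − r̄m) / 7 = 10.0522
Var(rm) = Σ(rm − r̄m)² / 7 = 10.6539
β = Cov / Var = 10.0522 / 10.6539 = 0.9435

0.94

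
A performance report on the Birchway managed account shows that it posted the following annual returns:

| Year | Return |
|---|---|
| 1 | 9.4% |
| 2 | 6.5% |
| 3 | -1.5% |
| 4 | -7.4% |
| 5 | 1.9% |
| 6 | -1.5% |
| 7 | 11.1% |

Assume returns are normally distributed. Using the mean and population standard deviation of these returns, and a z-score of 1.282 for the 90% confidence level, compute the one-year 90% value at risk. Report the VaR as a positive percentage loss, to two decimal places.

μ = (9.4 + 6.5 − 1.5 − 7.4 + 1.9 − 1.5 + 11.1) / 7 = 18.50 / 7 = 2.6429%
Σ(r − μ)² = (9.4 − 2.6429)² + (6.5 − 2.6429)² + … = 267.7971
σ = √[267.7971 / 7] = 6.1852%
VaR = −(μ − z·σ) = −(2.6429 − 1.282 × 6.1852) = −(-5.2865) = 5.2865%

5.29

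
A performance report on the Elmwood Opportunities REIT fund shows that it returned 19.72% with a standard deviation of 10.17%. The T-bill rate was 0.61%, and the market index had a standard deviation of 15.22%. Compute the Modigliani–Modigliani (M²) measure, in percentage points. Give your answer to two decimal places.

29.21

Sharpe = (Rp − Rf) / σp = (19.72% − 0.61%) / 10.17% = 1.8791
M² = Rf + Sharpe × σm = 0.61% + 1.8791 × 15.22% = 29.2099%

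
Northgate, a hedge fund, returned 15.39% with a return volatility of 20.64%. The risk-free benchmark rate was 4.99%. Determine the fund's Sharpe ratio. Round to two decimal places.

0.50

Sharpe = (Rp − Rf) / σp = (15.39% − 4.99%) / 20.64% = 10.40% / 20.64% = 0.5039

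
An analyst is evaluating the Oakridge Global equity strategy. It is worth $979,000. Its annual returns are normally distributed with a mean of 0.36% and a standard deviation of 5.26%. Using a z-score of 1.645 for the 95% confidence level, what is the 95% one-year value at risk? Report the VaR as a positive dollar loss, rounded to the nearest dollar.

Return at the 95% tail: μ − z·σ = 0.36% − 1.645 × 5.26% = 0.36 − 8.6527 = -8.2927%
VaR = −(-8.2927%) × $979,000 = 8.2927% × $979,000 = $81,186

$81,186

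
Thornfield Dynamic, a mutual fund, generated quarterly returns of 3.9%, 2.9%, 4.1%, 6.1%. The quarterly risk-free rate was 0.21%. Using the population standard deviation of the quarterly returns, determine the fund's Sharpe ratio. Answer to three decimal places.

3.480

r̄ = (3.9 + 2.9 + 4.1 + 6.1) / 4 = 4.2500%
Σ(r − r̄)² = (3.9 − 4.2500)² + (2.9 − 4.2500)² + … = 5.3900
population σ = √(5.3900 / 4) = √1.3475 = 1.1608%
Sharpe = (r̄ − rf) / σ = (4.2500 − 0.21) / 1.1608 = 4.0400 / 1.1608 = 3.4804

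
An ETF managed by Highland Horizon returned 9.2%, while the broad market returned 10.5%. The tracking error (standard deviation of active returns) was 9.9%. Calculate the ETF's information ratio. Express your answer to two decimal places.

-0.13

IR = (Rp − Rb) / TE = (9.2% − 10.5%) / 9.9% = -1.30% / 9.9% = -0.1313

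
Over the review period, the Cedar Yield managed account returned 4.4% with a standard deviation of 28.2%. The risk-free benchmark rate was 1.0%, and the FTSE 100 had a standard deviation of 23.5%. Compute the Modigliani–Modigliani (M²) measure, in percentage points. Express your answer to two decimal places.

Sharpe = (Rp − Rf) / σp = (4.4% − 1.0%) / 28.2% = 0.1206
M² = Rf + Sharpe × σm = 1.0% + 0.1206 × 23.5% = 3.8341%

3.83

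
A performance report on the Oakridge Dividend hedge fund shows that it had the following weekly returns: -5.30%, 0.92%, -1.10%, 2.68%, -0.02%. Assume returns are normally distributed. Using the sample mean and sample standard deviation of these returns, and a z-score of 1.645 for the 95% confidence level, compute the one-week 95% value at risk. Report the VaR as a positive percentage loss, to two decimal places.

Mean return r̄ = -2.820 / 5 = -0.5640%
Σ(r − r̄)² = (-5.3 − (-0.5640))² + (0.92 − (-0.5640))² + (-1.1 − (-0.5640))² + … = 35.7387
sample σ = √(35.7387 / 4) = √8.9347 = 2.9891%
VaR = −(r̄ − z·σ) = −(-0.5640 − 1.645 × 2.9891) = −(-5.4811) = 5.4811%

5.48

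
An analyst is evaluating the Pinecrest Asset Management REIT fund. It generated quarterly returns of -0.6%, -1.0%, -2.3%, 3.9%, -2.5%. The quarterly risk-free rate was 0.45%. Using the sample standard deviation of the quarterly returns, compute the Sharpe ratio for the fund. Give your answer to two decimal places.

-0.37

μ = (-0.6 − 1 − 2.3 + 3.9 − 2.5) / 5 = -0.5000%
Sample σ = √[Σ(r − μ)² / 4] = √[26.8600 / 4] = √6.7150 = 2.5913%
Sharpe = (μ − rf) / σ = (-0.5000 − 0.45) / 2.5913 = -0.9500 / 2.5913 = -0.3666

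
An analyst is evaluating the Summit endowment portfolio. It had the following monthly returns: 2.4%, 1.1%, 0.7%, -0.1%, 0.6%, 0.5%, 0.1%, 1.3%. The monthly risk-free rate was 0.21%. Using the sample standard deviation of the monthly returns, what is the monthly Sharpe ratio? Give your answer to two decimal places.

Mean return r̄ = 6.60 / 8 = 0.8250%
Σ(r − r̄)² = (2.4 − 0.8250)² + (1.1 − 0.8250)² + … = 4.3350
sample σ = √(4.3350 / 7) = √0.6193 = 0.7870%
Sharpe = (r̄ − rf) / σ = (0.8250 − 0.21) / 0.7870 = 0.6150 / 0.7870 = 0.7814

0.78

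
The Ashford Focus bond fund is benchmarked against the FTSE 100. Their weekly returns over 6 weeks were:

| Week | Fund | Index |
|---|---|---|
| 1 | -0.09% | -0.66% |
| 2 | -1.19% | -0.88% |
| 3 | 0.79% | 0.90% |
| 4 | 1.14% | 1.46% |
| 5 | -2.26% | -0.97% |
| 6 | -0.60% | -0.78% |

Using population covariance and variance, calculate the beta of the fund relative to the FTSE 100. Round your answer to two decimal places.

1.04

r̄p = -0.3683%,  r̄m = -0.1550%
Cov = Σ(rp − r̄p)(rm − r̄m) / 6 = 0.9666
Var(rm) = Σ(rm − r̄m)² / 6 = 0.9261
β = Cov / Var = 0.9666 / 0.9261 = 1.0437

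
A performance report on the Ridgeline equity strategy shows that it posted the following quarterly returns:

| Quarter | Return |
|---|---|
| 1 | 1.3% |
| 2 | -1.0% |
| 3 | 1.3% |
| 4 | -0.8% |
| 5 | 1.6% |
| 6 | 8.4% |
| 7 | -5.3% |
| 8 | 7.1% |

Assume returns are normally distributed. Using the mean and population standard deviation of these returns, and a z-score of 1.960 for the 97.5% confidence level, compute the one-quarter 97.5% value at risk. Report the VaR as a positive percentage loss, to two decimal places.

Mean return μ = 12.60 / 8 = 1.5750%
Population σ = √[Σ(r − μ)² / 8] = √[136.7950 / 8] = √17.0994 = 4.1351%
VaR = −(μ − z·σ) = −(1.5750 − 1.960 × 4.1351) = −(-6.5298) = 6.5298%

6.53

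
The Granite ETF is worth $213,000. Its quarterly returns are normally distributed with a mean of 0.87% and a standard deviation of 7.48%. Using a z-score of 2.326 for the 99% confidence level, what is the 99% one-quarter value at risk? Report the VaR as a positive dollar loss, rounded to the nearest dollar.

$35,206

Return at the 99% tail: μ − z·σ = 0.87% − 2.326 × 7.48% = 0.87 − 17.39848 = -16.52848%
VaR = −(-16.52848%) × $213,000 = 16.52848% × $213,000 = $35,206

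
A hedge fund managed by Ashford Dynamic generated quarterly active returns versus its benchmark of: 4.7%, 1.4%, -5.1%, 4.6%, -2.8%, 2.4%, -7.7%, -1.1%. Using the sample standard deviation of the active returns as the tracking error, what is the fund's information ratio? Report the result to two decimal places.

Mean return μ = -3.60 / 8 = -0.4500%
Σ(r − μ)² = (4.7 − (-0.4500))² + (1.4 − (-0.4500))² + (-5.1 − (-0.4500))² + … = 143.7000
sample σ = √(143.7000 / 7) = √20.5286 = 4.5308%
IR = μ / tracking error = -0.4500 / 4.5308 = -0.0993

-0.10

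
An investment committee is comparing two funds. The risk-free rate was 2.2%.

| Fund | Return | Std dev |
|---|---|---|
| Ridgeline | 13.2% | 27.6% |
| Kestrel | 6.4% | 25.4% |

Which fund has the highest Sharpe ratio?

Ridgeline

Ridgeline: Sharpe ratio = (13.2% − 2.2%) / 27.6% = 0.399
Kestrel: Sharpe ratio = (6.4% − 2.2%) / 25.4% = 0.165
Highest: Ridgeline (0.399).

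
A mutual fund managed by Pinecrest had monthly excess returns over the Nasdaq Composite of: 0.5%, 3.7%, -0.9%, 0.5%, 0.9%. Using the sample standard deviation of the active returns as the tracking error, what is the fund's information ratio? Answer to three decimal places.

Mean return r̄ = 4.70 / 5 = 0.9400%
Σ(r − r̄)² = (0.5 − 0.9400)² + (3.7 − 0.9400)² + (-0.9 − 0.9400)² + … = 11.3920
σ = √[11.3920 / 4] = 1.6876%
IR = r̄ / tracking error = 0.9400 / 1.6876 = 0.5570

0.557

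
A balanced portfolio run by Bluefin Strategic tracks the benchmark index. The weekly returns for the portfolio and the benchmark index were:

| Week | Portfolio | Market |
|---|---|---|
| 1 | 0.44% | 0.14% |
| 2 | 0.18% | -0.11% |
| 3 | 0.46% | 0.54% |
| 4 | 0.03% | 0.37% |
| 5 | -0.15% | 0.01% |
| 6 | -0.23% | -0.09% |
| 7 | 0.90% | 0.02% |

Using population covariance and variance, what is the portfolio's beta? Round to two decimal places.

r̄p = 0.2329%,  r̄m = 0.1257%
Cov = Σ(rp − r̄p)(rm − r̄m) / 7 = 0.0191
Var(rm) = Σ(rm − r̄m)² / 7 = 0.0512
β = Cov / Var = 0.0191 / 0.0512 = 0.3730

0.37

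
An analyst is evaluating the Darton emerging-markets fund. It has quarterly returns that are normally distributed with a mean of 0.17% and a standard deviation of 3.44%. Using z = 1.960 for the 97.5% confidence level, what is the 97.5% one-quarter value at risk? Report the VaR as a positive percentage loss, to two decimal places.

VaR (as % loss) = −(μ − z·σ) = −(0.17% − 1.960 × 3.44%) = −(-6.5724%) = 6.5724%

6.57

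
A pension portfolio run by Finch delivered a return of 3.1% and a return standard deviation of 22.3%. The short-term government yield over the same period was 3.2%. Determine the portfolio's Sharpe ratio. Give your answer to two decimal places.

0.00

Sharpe = (Rp − Rf) / σp = (3.1% − 3.2%) / 22.3% = -0.10% / 22.3% = -0.0045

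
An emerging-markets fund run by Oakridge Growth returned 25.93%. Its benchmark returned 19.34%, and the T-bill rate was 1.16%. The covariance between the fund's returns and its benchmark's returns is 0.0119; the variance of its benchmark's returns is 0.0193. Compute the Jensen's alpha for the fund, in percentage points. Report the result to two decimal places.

13.56

β = Cov / Var = 0.0119 / 0.0193 = 0.6166
E[R] = Rf + β(Rm − Rf) = 1.16% + 0.6166 × (19.34% − 1.16%) = 12.3698%
α = Rp − E[R] = 25.93% − 12.3698% = 13.5602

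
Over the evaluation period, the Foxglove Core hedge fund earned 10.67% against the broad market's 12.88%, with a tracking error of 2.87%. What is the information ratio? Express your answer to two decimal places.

-0.77

IR = (Rp − Rb) / TE = (10.67% − 12.88%) / 2.87% = -2.21% / 2.87% = -0.7700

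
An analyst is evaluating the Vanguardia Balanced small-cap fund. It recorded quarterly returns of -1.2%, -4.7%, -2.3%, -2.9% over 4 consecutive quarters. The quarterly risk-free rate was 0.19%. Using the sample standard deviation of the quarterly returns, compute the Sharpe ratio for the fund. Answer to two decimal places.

μ = (-1.2 − 4.7 − 2.3 − 2.9) / 4 = -11.10 / 4 = -2.7750%
Sample σ = √[Σ(r − μ)² / 3] = √[6.4275 / 3] = √2.1425 = 1.4637%
Sharpe = (μ − rf) / σ = (-2.7750 − 0.19) / 1.4637 = -2.9650 / 1.4637 = -2.0257

-2.03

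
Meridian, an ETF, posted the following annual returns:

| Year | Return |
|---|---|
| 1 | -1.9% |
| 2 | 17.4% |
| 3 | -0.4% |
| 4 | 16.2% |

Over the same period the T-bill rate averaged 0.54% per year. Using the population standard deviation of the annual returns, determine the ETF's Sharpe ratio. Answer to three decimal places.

r̄ = (-1.9 + 17.4 − 0.4 + 16.2) / 4 = 31.30 / 4 = 7.8250%
Σ(r − r̄)² = (-1.9 − 7.8250)² + (17.4 − 7.8250)² + … = 324.0475
population σ = √(324.0475 / 4) = √81.0119 = 9.0007%
Sharpe = (r̄ − rf) / σ = (7.8250 − 0.54) / 9.0007 = 7.2850 / 9.0007 = 0.8094

0.809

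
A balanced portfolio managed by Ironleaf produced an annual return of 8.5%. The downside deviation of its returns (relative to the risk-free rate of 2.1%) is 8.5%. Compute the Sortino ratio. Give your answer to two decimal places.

0.75

Sortino = (Rp − Rf) / σd = (8.5% − 2.1%) / 8.5% = 6.40% / 8.5% = 0.7529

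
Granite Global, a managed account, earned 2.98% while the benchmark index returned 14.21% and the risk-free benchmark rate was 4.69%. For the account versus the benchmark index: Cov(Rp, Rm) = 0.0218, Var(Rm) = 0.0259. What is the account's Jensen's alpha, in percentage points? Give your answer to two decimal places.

-9.72

β = Cov / Var = 0.0218 / 0.0259 = 0.8417
E[R] = Rf + β(Rm − Rf) = 4.69% + 0.8417 × (14.21% − 4.69%) = 12.7030%
α = Rp − E[R] = 2.98% − 12.7030% = -9.7230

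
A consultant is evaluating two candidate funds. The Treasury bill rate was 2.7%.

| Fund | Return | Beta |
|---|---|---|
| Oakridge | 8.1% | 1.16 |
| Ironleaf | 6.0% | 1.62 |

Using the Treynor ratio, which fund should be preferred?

Oakridge

Oakridge: Treynor = (8.1% − 2.7%) / 1.16 = 4.655
Ironleaf: Treynor = (6.0% − 2.7%) / 1.62 = 2.037
Highest: Oakridge (4.655).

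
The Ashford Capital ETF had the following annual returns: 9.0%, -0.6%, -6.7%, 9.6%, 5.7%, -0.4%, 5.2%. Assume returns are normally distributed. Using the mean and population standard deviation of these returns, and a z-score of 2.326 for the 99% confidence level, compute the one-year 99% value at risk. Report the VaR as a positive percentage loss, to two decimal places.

9.63

r̄ = (9 − 0.6 − 6.7 + 9.6 + 5.7 − 0.4 + 5.2) / 7 = 21.80 / 7 = 3.1143%
Population std dev = √[210.2086 / 7] = 5.4799%
VaR = −(r̄ − z·σ) = −(3.1143 − 2.326 × 5.4799) = −(-9.6319) = 9.6319%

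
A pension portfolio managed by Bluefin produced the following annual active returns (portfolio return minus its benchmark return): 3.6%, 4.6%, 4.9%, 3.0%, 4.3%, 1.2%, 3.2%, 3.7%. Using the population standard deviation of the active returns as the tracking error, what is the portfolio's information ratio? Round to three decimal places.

3.276

Mean return r̄ = 28.50 / 8 = 3.5625%
Population std dev = √[9.4588 / 8] = 1.0874%
IR = r̄ / tracking error = 3.5625 / 1.0874 = 3.2762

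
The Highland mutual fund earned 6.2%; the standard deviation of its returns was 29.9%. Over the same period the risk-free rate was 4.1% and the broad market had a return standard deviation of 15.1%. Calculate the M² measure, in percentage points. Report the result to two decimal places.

Sharpe = (Rp − Rf) / σp = (6.2% − 4.1%) / 29.9% = 0.0702
M² = Rf + Sharpe × σm = 4.1% + 0.0702 × 15.1% = 5.1600%

5.16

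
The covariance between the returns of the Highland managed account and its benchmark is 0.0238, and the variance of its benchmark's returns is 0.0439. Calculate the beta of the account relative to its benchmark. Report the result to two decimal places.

β = Cov(Rp, Rm) / Var(Rm) = 0.0238 / 0.0439 = 0.5421

0.54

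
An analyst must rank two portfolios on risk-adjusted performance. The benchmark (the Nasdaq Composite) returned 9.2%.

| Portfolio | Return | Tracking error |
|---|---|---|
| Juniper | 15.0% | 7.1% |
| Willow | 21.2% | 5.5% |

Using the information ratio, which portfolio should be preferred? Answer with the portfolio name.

Willow

Juniper: IR = (15.0% − 9.2%) / 7.1% = 0.817
Willow: IR = (21.2% − 9.2%) / 5.5% = 2.182
Highest: Willow (2.182).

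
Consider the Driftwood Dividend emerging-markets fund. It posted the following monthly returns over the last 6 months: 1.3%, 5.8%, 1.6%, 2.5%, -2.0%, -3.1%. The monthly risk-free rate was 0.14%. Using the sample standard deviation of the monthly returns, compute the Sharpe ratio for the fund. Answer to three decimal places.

r̄ = (1.3 + 5.8 + 1.6 + 2.5 − 2 − 3.1) / 6 = 6.10 / 6 = 1.0167%
Σ(r − r̄)² = (1.3 − 1.0167)² + (5.8 − 1.0167)² + (1.6 − 1.0167)² + … = 51.5483
sample σ = √(51.5483 / 5) = √10.3097 = 3.2109%
Sharpe = (r̄ − rf) / σ = (1.0167 − 0.14) / 3.2109 = 0.8767 / 3.2109 = 0.2730

0.273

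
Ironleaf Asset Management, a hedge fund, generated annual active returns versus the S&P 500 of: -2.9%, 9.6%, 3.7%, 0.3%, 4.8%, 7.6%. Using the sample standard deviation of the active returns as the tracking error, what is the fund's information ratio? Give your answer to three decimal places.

Mean return μ = 23.10 / 6 = 3.8500%
Σ(r − μ)² = 106.2150; sample σ = √(106.2150/5) = 4.6090%
IR = μ / tracking error = 3.8500 / 4.6090 = 0.8353

0.835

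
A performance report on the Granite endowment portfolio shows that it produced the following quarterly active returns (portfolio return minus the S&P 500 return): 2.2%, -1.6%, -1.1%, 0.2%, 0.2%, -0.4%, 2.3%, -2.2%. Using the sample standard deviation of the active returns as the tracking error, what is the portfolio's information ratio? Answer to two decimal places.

μ = (2.2 − 1.6 − 1.1 + 0.2 + 0.2 − 0.4 + 2.3 − 2.2) / 8 = -0.0500%
Sample σ = √[Σ(r − μ)² / 7] = √[18.9600 / 7] = √2.7086 = 1.6458%
IR = μ / tracking error = -0.0500 / 1.6458 = -0.0304

-0.03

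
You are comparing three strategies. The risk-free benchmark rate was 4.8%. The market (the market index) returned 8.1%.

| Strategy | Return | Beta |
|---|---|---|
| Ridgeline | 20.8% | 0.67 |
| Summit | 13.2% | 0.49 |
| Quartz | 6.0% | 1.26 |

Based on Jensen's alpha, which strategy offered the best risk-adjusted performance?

Ridgeline

Ridgeline: α = 20.8% − [4.8% + 0.67 × (8.1% − 4.8%)] = 13.789
Summit: α = 13.2% − [4.8% + 0.49 × (8.1% − 4.8%)] = 6.783
Quartz: α = 6.0% − [4.8% + 1.26 × (8.1% − 4.8%)] = -2.958
Highest: Ridgeline (13.789).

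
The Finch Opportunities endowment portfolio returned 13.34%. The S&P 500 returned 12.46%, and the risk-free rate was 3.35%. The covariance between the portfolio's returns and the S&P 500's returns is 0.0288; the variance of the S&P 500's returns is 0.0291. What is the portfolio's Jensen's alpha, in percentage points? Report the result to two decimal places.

β = Cov / Var = 0.0288 / 0.0291 = 0.9897
E[R] = Rf + β(Rm − Rf) = 3.35% + 0.9897 × (12.46% − 3.35%) = 12.3662%
α = Rp − E[R] = 13.34% − 12.3662% = 0.9738

0.97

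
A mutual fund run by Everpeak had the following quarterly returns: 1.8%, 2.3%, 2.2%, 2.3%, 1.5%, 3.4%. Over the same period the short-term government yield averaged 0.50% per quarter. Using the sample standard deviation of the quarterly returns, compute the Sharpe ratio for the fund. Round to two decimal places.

2.70

Mean return r̄ = 13.50 / 6 = 2.2500%
Σ(r − r̄)² = (1.8 − 2.2500)² + (2.3 − 2.2500)² + … = 2.0950
sample σ = √(2.0950 / 5) = √0.4190 = 0.6473%
Sharpe = (r̄ − rf) / σ = (2.2500 − 0.5) / 0.6473 = 1.7500 / 0.6473 = 2.7035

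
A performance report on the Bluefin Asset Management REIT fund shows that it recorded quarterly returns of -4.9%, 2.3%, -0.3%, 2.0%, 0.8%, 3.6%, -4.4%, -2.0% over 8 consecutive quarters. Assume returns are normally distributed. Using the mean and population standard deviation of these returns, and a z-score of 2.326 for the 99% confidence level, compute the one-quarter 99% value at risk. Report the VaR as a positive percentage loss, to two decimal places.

r̄ = (-4.9 + 2.3 − 0.3 + 2 + 0.8 + 3.6 − 4.4 − 2) / 8 = -0.3625%
Σ(r − r̄)² = (-4.9 − (-0.3625))² + (2.3 − (-0.3625))² + (-0.3 − (-0.3625))² + … = 69.2988
σ = √[69.2988 / 8] = 2.9432%
VaR = −(r̄ − z·σ) = −(-0.3625 − 2.326 × 2.9432) = −(-7.2084) = 7.2084%

7.21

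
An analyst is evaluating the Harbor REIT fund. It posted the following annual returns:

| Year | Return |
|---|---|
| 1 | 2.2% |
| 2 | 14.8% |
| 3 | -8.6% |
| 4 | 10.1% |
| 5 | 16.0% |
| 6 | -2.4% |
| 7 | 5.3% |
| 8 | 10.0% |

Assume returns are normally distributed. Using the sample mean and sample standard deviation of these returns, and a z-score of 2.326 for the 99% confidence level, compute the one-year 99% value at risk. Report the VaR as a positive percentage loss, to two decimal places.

13.91

Mean return r̄ = 47.40 / 8 = 5.9250%
Σ(r − r̄)² = (2.2 − 5.9250)² + (14.8 − 5.9250)² + … = 508.8550
σ = √[508.8550 / 7] = 8.5261%
VaR = −(r̄ − z·σ) = −(5.9250 − 2.326 × 8.5261) = −(-13.9067) = 13.9067%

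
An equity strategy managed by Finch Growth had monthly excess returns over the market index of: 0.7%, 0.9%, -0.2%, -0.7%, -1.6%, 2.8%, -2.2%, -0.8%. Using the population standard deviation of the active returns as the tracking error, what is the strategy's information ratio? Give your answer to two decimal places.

-0.09

r̄ = (0.7 + 0.9 − 0.2 − 0.7 − 1.6 + 2.8 − 2.2 − 0.8) / 8 = -1.10 / 8 = -0.1375%
Σ(r − r̄)² = (0.7 − (-0.1375))² + (0.9 − (-0.1375))² + … = 17.5588
population σ = √(17.5588 / 8) = √2.1949 = 1.4815%
IR = r̄ / tracking error = -0.1375 / 1.4815 = -0.0928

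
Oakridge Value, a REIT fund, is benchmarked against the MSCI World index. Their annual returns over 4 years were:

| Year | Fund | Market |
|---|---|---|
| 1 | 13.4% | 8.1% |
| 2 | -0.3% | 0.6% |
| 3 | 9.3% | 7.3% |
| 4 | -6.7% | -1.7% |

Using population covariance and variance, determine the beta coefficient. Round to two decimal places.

r̄p = 3.9250%,  r̄m = 3.5750%
Cov = Σ(rp − r̄p)(rm − r̄m) / 4 = 32.8781
Var(rm) = Σ(rm − r̄m)² / 4 = 17.7569
β = Cov / Var = 32.8781 / 17.7569 = 1.8516

1.85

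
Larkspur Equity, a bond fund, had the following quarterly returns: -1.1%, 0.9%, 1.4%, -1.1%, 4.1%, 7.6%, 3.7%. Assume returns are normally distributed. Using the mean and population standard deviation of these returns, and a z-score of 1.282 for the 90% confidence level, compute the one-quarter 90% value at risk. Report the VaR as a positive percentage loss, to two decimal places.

Mean return r̄ = 15.50 / 7 = 2.2143%
Population σ = √[Σ(r − r̄)² / 7] = √[59.1286 / 7] = √8.4469 = 2.9064%
VaR = −(r̄ − z·σ) = −(2.2143 − 1.282 × 2.9064) = −(-1.5117) = 1.5117%

1.51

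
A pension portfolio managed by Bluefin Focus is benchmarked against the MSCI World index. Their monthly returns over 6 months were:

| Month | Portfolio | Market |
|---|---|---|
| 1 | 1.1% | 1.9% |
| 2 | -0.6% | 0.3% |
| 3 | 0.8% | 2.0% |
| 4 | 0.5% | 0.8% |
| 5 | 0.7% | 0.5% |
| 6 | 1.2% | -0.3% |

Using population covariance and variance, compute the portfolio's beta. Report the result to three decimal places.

r̄p = 0.6167%,  r̄m = 0.8667%
Cov = Σ(rp − r̄p)(rm − r̄m) / 6 = 0.1156
Var(rm) = Σ(rm − r̄m)² / 6 = 0.6956
β = Cov / Var = 0.1156 / 0.6956 = 0.1662

0.166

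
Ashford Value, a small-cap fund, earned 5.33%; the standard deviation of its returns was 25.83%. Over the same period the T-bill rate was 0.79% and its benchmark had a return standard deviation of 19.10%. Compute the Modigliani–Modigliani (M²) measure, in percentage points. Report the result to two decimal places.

Sharpe = (Rp − Rf) / σp = (5.33% − 0.79%) / 25.83% = 0.1758
M² = Rf + Sharpe × σm = 0.79% + 0.1758 × 19.10% = 4.1478%

4.15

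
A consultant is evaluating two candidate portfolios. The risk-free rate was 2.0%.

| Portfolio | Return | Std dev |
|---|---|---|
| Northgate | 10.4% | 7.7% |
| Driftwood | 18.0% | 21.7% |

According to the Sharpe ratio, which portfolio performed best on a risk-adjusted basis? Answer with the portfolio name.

Northgate

Northgate: Sharpe ratio = (10.4% − 2.0%) / 7.7% = 1.091
Driftwood: Sharpe ratio = (18.0% − 2.0%) / 21.7% = 0.737
Highest: Northgate (1.091).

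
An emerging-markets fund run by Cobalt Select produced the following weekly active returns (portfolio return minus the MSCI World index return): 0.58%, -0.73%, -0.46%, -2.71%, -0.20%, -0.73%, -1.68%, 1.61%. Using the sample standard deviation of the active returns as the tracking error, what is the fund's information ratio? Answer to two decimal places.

-0.41

r̄ = (0.58 − 0.73 − 0.46 − 2.71 − 0.2 − 0.73 − 1.68 + 1.61) / 8 = -4.320 / 8 = -0.5400%
Sample std dev = √[12.0796 / 7] = 1.3136%
IR = r̄ / tracking error = -0.5400 / 1.3136 = -0.4111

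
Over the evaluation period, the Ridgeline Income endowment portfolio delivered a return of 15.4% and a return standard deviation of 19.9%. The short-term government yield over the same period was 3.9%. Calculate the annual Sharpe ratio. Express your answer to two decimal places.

Sharpe = (Rp − Rf) / σp = (15.4% − 3.9%) / 19.9% = 11.50% / 19.9% = 0.5779

0.58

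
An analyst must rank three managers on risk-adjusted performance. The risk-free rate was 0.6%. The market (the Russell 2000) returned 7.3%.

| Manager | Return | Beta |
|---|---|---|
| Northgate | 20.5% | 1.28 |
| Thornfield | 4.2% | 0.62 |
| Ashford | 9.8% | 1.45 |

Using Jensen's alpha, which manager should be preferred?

Northgate: α = 20.5% − [0.6% + 1.28 × (7.3% − 0.6%)] = 11.324
Thornfield: α = 4.2% − [0.6% + 0.62 × (7.3% − 0.6%)] = -0.554
Ashford: α = 9.8% − [0.6% + 1.45 × (7.3% − 0.6%)] = -0.515
Highest: Northgate (11.324).

Northgate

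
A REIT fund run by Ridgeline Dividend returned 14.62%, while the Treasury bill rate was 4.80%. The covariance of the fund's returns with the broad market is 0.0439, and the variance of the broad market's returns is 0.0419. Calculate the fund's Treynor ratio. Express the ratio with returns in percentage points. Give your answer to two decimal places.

9.37

β = Cov / Var = 0.0439 / 0.0419 = 1.0477
Treynor = (Rp − Rf) / β = (14.62% − 4.80%) / 1.0477 = 9.82 / 1.0477 = 9.3729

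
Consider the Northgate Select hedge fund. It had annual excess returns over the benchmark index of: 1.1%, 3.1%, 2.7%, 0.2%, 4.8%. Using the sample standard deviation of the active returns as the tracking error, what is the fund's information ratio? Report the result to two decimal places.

1.33

μ = (1.1 + 3.1 + 2.7 + 0.2 + 4.8) / 5 = 11.90 / 5 = 2.3800%
Sample σ = √[Σ(r − μ)² / 4] = √[12.8680 / 4] = √3.2170 = 1.7936%
IR = μ / tracking error = 2.3800 / 1.7936 = 1.3269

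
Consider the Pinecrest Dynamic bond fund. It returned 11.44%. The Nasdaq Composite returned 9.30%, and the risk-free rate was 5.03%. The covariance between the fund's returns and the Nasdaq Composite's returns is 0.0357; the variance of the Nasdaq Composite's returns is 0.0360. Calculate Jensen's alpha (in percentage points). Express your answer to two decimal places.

β = Cov / Var = 0.0357 / 0.0360 = 0.9917
E[R] = Rf + β(Rm − Rf) = 5.03% + 0.9917 × (9.30% − 5.03%) = 9.2646%
α = Rp − E[R] = 11.44% − 9.2646% = 2.1754

2.18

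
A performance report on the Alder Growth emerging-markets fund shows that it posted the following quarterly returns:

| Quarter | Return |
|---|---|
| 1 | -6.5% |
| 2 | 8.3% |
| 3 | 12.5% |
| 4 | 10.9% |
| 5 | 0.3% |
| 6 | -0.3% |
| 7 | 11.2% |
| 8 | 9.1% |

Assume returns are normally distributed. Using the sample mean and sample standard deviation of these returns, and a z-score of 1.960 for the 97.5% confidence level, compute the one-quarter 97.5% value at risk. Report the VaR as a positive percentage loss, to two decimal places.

7.89

μ = (-6.5 + 8.3 + 12.5 + 10.9 + 0.3 − 0.3 + 11.2 + 9.1) / 8 = 45.50 / 8 = 5.6875%
Σ(r − μ)² = 335.8488; sample σ = √(335.8488/7) = 6.9266%
VaR = −(μ − z·σ) = −(5.6875 − 1.960 × 6.9266) = −(-7.8886) = 7.8886%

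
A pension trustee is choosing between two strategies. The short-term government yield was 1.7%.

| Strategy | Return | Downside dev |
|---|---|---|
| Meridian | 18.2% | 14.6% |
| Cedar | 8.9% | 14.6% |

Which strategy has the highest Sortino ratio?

Meridian

Meridian: Sortino ratio = (18.2% − 1.7%) / 14.6% = 1.130
Cedar: Sortino ratio = (8.9% − 1.7%) / 14.6% = 0.493
Highest: Meridian (1.130).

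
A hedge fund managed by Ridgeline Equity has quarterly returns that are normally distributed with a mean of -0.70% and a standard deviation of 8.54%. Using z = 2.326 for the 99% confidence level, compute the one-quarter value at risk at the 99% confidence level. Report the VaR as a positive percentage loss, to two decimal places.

20.56

VaR (as % loss) = −(μ − z·σ) = −(-0.70% − 2.326 × 8.54%) = −(-20.56404%) = 20.56404%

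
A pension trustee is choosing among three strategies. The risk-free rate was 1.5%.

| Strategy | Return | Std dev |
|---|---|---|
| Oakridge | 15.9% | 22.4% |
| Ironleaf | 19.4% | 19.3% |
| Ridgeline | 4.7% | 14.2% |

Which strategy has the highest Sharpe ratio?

Ironleaf

Oakridge: Sharpe ratio = (15.9% − 1.5%) / 22.4% = 0.643
Ironleaf: Sharpe ratio = (19.4% − 1.5%) / 19.3% = 0.927
Ridgeline: Sharpe ratio = (4.7% − 1.5%) / 14.2% = 0.225
Highest: Ironleaf (0.927).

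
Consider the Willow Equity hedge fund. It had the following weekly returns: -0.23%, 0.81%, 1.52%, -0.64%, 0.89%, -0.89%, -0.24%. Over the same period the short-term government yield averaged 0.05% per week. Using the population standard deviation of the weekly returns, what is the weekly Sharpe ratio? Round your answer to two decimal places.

r̄ = (-0.23 + 0.81 + 1.52 − 0.64 + 0.89 − 0.89 − 0.24) / 7 = 0.1743%
Population std dev = √[4.8582 / 7] = 0.8331%
Sharpe = (r̄ − rf) / σ = (0.1743 − 0.05) / 0.8331 = 0.1243 / 0.8331 = 0.1492

0.15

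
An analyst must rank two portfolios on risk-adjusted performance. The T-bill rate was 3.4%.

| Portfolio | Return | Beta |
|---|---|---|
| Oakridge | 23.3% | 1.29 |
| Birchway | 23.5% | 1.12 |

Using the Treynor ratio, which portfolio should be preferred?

Oakridge: Treynor = (23.3% − 3.4%) / 1.29 = 15.426
Birchway: Treynor = (23.5% − 3.4%) / 1.12 = 17.946
Highest: Birchway (17.946).

Birchway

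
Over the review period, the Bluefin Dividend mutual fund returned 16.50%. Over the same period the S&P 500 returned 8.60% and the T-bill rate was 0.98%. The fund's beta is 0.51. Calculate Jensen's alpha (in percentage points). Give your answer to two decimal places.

11.63

CAPM expected return = Rf + β(Rm − Rf) = 0.98% + 0.51 × (8.60% − 0.98%) = 0.98 + 0.51 × 7.62 = 4.8662%
Jensen's α = Rp − E[R] = 16.50% − 4.8662% = 11.6338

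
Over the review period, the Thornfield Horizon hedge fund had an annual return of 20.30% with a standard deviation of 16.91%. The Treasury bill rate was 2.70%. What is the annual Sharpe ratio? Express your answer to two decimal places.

Sharpe = (Rp − Rf) / σp = (20.30% − 2.70%) / 16.91% = 17.60% / 16.91% = 1.0408

1.04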